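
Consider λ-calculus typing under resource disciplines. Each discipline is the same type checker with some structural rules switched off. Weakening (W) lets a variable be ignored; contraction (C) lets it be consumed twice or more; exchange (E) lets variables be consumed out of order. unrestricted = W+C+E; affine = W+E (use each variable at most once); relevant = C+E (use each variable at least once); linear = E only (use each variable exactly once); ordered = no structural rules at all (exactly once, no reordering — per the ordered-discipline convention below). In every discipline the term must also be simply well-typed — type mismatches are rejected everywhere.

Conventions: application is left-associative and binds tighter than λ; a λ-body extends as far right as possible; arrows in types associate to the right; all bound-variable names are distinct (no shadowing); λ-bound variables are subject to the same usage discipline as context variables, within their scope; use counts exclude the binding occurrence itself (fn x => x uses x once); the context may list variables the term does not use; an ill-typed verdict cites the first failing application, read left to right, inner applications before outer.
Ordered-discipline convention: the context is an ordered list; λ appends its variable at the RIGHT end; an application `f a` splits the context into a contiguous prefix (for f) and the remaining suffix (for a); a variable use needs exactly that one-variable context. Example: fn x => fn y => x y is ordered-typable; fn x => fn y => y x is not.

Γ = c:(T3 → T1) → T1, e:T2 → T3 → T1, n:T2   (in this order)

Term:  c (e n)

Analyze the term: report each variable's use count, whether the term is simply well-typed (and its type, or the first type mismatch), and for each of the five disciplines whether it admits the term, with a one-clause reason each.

counts: c: 1, e: 1, n: 1
uses in reading order: c, e, n
typing: the term checks, with type T1
ordered: ✓ — c, e, n: once each, no exchange needed
linear: ✓ — each of c, e, n used exactly once
affine: ✓ — at most one use each (c, e, n)
relevant: ✓ — at least one use each (c, e, n)
unrestricted: ✓ — type-checks (T1) and nothing is barred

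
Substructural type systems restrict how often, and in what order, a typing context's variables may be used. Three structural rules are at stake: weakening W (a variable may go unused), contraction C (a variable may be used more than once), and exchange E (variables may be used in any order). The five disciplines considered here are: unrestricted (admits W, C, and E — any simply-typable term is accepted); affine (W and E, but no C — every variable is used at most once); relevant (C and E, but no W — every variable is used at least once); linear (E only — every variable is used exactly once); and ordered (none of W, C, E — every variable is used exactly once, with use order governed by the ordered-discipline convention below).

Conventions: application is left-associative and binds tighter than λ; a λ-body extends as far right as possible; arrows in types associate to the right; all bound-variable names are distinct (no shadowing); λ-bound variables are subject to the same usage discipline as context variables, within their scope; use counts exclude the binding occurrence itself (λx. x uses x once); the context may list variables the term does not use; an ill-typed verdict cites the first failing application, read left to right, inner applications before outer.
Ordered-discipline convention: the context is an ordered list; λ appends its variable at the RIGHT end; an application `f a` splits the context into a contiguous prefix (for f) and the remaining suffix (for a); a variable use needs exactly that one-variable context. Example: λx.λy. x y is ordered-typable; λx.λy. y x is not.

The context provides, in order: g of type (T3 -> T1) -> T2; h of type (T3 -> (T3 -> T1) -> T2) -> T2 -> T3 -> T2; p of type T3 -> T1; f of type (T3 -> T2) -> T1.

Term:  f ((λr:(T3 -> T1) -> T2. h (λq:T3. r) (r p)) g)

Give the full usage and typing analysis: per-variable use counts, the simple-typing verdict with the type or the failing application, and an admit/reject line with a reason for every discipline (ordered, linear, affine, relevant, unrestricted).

use counts: g: 1×; h: 1×; p: 1×; f: 1×; r (λ-bound): 2×; q (λ-bound): 0×
uses in reading order: f, h, r, r, p, g
typing: ✓ — T1
ordered ✗ (repeated use of r ×2; needs weakening: q unused)
linear ✗ (repeated use of r ×2; needs weakening: q unused)
affine ✗ (repeated use of r ×2)
relevant ✗ (needs weakening: q unused)
unrestricted ✓ (type-checks (T1) and nothing is barred)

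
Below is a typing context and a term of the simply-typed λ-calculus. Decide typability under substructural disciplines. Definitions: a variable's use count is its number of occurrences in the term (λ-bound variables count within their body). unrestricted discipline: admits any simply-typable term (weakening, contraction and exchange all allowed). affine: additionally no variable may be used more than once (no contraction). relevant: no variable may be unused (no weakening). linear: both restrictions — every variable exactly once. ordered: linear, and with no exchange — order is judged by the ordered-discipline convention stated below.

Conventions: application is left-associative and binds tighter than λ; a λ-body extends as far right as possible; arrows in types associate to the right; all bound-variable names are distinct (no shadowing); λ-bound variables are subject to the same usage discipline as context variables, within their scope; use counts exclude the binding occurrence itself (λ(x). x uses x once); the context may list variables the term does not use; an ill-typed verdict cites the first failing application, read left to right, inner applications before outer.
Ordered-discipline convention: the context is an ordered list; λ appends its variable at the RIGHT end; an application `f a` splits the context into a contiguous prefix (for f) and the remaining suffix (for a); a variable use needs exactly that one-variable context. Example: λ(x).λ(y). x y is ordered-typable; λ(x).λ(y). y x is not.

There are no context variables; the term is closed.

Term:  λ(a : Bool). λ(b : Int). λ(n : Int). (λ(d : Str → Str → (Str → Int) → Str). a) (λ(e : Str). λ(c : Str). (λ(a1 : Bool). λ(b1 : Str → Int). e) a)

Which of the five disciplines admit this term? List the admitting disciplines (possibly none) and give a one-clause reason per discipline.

admitting disciplines: unrestricted
variable uses: a [bound]: 2×; b [bound]: 0×; n [bound]: 0×; d [bound]: 0×; e [bound]: 1×; c [bound]: 0×; a1 [bound]: 0×; b1 [bound]: 0×
uses in reading order: a, e, a
typing: well-typed — term : Bool → Int → Int → Bool
ordered ✗ (uses contraction: a ×2; b, n, d, c, a1, b1 left unused)
linear ✗ (uses contraction: a ×2; b, n, d, c, a1, b1 left unused)
affine ✗ (uses contraction: a ×2)
relevant ✗ (b, n, d, c, a1, b1 left unused)
unrestricted ✓ (well-typed at Bool → Int → Int → Bool; no restrictions here)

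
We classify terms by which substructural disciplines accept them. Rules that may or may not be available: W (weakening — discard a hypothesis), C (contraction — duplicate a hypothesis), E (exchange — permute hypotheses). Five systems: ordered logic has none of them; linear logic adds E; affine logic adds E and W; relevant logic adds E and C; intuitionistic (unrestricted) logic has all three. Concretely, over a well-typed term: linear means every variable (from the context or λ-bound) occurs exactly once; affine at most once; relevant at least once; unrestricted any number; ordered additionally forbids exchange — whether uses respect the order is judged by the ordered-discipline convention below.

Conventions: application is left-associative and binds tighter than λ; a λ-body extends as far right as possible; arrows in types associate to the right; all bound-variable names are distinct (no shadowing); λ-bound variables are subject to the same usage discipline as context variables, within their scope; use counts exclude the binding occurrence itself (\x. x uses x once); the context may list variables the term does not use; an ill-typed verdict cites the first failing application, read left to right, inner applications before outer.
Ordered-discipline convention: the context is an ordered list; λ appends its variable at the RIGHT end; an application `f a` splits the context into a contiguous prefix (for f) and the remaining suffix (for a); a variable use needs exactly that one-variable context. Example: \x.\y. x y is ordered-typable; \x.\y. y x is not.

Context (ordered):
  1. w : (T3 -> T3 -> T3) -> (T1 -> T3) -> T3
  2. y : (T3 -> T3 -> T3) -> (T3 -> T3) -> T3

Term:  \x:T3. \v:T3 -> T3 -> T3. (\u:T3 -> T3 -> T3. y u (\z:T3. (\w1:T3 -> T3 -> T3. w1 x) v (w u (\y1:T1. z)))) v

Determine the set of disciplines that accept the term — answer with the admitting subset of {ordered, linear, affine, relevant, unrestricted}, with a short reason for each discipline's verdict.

admitted by: unrestricted
use counts: w ×1, y ×1, x (bound) ×1, v (bound) ×2, u (bound) ×2, z (bound) ×1, w1 (bound) ×1, y1 (bound) ×0
order of uses: y, u, w1, x, v, w, u, z, v
typing: the term checks, with type T3 -> (T3 -> T3 -> T3) -> T3
ordered: ✗, repeated use of v ×2, u ×2; needs weakening: y1 unused
linear: ✗, repeated use of v ×2, u ×2; needs weakening: y1 unused
affine: ✗, repeated use of v ×2, u ×2
relevant: ✗, needs weakening: y1 unused
unrestricted: ✓, type-checks (T3 -> (T3 -> T3 -> T3) -> T3) and nothing is barred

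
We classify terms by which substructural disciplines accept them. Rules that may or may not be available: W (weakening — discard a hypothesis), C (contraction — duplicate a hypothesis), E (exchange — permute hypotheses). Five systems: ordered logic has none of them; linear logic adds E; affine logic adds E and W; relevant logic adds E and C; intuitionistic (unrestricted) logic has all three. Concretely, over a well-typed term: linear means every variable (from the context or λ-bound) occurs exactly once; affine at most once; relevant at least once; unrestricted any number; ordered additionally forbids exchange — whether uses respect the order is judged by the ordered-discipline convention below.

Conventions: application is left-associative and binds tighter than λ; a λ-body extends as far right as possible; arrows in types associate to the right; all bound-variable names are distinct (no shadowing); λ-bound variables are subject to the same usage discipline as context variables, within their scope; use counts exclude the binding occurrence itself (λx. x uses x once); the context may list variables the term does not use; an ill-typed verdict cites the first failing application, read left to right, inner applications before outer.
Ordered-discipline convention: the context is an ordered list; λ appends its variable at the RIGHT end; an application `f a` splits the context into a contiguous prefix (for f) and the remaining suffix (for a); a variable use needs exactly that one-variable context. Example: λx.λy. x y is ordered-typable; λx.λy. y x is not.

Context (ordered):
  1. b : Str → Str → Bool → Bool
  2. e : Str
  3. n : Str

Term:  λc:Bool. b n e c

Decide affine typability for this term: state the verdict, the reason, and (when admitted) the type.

yes — b, e, n, c: no repeats, contraction unneeded; term : Bool → Bool
usage: b: 1×; e: 1×; n: 1×; c [bound]: 1×
order of uses: b, n, e, c
typing: well-typed at Bool → Bool
summary: ordered ✗ · linear ✓ · affine ✓ · relevant ✓ · unrestricted ✓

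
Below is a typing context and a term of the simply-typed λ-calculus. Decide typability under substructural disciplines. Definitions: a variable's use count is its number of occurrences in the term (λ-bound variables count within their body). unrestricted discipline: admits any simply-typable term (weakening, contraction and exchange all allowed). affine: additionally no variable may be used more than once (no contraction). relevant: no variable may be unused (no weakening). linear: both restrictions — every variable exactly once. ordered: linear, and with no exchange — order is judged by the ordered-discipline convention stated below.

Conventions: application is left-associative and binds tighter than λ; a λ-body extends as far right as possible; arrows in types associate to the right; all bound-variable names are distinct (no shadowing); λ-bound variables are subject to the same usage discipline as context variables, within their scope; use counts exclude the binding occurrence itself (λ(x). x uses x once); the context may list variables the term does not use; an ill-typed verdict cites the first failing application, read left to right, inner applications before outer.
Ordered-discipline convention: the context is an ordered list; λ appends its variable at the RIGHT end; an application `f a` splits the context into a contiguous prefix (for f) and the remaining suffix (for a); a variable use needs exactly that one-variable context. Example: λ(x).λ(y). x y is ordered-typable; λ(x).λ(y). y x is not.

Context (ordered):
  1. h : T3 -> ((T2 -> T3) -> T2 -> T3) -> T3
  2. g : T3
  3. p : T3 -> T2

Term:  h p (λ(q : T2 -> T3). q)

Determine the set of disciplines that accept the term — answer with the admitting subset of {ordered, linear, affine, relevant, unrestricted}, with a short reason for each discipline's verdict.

accepted by: none
usage: h ×1; g ×0; p ×1; q (λ-bound) ×1
use order (left to right): h, p, q
typing: ill-typed: argument of type T3 -> T2 where T3 is required
ordered: ✗ — the type mismatch rejects it
linear: ✗ — not simply typable
affine: ✗ — fails simple typing
relevant: ✗ — a type mismatch blocks all five
unrestricted: ✗ — the type mismatch rejects it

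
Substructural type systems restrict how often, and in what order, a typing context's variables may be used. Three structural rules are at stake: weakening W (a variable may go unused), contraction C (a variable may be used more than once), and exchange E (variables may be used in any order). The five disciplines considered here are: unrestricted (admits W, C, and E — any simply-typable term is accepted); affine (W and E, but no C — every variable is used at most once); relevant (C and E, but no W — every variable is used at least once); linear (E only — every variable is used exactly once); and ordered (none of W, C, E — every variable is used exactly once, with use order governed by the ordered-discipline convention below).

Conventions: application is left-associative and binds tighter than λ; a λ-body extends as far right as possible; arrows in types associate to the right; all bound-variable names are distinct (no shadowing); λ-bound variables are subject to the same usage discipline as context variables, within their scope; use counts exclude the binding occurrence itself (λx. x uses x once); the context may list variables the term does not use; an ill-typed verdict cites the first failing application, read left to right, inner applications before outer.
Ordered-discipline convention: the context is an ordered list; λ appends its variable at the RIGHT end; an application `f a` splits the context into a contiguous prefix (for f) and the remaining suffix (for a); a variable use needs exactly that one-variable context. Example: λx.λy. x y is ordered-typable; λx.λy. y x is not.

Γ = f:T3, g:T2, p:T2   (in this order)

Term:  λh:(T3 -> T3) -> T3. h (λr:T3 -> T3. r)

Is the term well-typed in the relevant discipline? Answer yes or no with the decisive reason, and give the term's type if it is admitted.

no — a type mismatch blocks all five
variable uses: f=0, g=0, p=0, h [bound]=1, r [bound]=1
use order (left to right): h, r
typing: ill-typed: an application expects T3 -> T3 but receives (T3 -> T3) -> T3 -> T3
all disciplines: ordered ✗ | linear ✗ | affine ✗ | relevant ✗ | unrestricted ✗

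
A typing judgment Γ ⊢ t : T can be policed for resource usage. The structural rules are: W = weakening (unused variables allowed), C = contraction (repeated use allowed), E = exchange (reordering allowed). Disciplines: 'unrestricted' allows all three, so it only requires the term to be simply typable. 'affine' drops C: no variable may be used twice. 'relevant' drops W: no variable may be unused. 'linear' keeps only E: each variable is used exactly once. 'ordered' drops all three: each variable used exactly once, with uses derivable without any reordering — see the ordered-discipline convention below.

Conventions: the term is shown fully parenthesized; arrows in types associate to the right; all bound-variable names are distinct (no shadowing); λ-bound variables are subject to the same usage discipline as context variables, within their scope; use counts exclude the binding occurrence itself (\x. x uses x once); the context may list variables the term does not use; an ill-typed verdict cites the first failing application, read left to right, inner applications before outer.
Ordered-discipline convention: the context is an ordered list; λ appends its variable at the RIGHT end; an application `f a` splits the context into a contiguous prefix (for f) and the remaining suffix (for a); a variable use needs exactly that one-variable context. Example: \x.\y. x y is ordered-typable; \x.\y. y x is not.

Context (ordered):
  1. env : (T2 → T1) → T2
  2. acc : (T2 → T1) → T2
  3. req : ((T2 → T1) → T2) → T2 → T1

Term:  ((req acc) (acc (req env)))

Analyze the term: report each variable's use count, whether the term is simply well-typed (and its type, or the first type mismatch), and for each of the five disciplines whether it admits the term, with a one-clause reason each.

use counts: env: 1; acc: 2; req: 2
order of uses: req, acc, acc, req, env
typing: the term checks, with type T1
ordered ✗ (repeated use of acc ×2, req ×2)
linear ✗ (repeated use of acc ×2, req ×2)
affine ✗ (repeated use of acc ×2, req ×2)
relevant ✓ (env, acc, req: all used, weakening unneeded)
unrestricted ✓ (well-typed at T1; no restrictions here)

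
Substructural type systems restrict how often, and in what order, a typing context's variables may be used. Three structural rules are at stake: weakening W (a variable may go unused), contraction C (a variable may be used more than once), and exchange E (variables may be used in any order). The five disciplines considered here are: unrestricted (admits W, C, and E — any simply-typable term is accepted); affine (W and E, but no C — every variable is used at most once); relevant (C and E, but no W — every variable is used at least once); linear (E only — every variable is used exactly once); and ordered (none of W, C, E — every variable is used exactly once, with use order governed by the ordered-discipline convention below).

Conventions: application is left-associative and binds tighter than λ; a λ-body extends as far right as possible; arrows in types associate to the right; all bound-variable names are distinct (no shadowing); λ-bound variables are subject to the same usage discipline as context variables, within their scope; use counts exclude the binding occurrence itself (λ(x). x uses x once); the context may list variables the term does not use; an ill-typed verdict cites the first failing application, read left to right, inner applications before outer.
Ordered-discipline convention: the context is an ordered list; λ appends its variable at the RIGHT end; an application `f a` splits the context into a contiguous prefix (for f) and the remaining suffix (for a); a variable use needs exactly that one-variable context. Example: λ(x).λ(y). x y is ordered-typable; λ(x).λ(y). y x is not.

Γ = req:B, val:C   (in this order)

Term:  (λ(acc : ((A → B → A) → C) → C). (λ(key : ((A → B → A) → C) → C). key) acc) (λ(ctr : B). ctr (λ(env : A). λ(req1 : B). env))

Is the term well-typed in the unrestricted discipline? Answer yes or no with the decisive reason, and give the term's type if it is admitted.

no — not simply typable
counts: req=0; val=0; acc [bound]=1; key [bound]=1; ctr [bound]=1; env [bound]=1; req1 [bound]=0
use order (left to right): key, acc, ctr, env
typing: ill-typed: can't apply a value of type B
summary: ordered ✗, linear ✗, affine ✗, relevant ✗, unrestricted ✗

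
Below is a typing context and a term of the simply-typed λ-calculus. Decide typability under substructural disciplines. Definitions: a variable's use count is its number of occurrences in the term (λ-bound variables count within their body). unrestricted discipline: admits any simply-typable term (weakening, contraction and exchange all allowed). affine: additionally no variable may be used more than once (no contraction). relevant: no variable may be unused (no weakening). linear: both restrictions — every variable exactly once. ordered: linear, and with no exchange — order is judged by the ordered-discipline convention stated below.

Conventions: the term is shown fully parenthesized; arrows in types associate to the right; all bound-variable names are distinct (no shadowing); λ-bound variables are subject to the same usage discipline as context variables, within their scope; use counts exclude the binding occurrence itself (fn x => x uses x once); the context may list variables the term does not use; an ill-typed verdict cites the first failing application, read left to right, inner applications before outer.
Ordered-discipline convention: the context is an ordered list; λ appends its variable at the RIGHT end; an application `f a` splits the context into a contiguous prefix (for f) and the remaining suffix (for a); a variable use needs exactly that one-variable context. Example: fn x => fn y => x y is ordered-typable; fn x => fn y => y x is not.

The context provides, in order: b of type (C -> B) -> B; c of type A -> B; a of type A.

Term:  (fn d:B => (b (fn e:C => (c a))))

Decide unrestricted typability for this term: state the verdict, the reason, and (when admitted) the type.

yes — typability at B -> B is all that's needed; term : B -> B
variable uses: b: 1; c: 1; a: 1; d [bound]: 0; e [bound]: 0
order of uses: b, c, a
typing: the term checks, with type B -> B
across the five disciplines: ordered ✗, linear ✗, affine ✓, relevant ✗, unrestricted ✓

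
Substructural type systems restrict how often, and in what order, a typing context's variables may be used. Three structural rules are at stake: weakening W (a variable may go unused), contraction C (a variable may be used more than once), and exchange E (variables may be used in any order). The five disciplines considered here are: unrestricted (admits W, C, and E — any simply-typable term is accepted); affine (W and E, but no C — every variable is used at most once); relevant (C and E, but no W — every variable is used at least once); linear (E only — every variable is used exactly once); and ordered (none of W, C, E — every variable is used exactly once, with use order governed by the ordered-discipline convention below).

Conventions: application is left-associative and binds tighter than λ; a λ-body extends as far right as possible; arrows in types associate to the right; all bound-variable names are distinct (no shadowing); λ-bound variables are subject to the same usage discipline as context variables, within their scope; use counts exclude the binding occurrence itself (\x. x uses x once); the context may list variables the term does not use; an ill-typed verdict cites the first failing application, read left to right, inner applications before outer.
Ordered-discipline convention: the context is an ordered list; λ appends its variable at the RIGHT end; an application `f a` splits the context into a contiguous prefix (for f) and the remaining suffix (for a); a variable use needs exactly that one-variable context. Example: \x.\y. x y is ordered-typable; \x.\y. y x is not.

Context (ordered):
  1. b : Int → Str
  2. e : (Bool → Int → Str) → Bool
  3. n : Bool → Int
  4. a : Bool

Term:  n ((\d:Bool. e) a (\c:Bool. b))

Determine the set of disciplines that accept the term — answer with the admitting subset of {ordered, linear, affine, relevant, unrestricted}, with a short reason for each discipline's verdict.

admitting disciplines: affine, unrestricted
counts: b: 1×; e: 1×; n: 1×; a: 1×; d [bound]: 0×; c [bound]: 0×
left-to-right use order: n, e, a, b
typing: well-typed at Int
ordered ✗ (d, c never used (weakening))
linear ✗ (d, c never used (weakening))
affine ✓ (b, e, n, a, d, c: no repeats, contraction unneeded)
relevant ✗ (d, c never used (weakening))
unrestricted ✓ (typability at Int is all that's needed)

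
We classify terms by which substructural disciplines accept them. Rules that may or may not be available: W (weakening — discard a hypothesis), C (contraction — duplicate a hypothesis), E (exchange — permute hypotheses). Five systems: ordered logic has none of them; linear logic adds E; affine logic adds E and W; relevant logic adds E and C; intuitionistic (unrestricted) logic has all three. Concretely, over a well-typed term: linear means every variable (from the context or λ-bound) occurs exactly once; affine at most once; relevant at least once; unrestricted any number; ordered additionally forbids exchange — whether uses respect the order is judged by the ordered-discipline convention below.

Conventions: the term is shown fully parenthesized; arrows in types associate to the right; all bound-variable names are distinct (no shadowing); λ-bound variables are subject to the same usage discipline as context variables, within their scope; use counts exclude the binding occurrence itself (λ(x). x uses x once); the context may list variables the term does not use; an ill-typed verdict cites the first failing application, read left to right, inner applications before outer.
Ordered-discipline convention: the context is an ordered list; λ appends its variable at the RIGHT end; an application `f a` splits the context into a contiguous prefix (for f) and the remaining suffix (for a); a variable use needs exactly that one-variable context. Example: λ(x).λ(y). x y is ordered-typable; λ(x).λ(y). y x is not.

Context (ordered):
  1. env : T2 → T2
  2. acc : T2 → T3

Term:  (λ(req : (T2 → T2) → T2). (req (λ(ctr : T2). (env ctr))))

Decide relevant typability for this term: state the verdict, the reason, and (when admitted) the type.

no — acc left unused
use counts: env: 1×, acc: 0×, req (bound): 1×, ctr (bound): 1×
left-to-right use order: req, env, ctr
typing: well-typed — term : ((T2 → T2) → T2) → T2
across the five disciplines: ordered ✗ | linear ✗ | affine ✓ | relevant ✗ | unrestricted ✓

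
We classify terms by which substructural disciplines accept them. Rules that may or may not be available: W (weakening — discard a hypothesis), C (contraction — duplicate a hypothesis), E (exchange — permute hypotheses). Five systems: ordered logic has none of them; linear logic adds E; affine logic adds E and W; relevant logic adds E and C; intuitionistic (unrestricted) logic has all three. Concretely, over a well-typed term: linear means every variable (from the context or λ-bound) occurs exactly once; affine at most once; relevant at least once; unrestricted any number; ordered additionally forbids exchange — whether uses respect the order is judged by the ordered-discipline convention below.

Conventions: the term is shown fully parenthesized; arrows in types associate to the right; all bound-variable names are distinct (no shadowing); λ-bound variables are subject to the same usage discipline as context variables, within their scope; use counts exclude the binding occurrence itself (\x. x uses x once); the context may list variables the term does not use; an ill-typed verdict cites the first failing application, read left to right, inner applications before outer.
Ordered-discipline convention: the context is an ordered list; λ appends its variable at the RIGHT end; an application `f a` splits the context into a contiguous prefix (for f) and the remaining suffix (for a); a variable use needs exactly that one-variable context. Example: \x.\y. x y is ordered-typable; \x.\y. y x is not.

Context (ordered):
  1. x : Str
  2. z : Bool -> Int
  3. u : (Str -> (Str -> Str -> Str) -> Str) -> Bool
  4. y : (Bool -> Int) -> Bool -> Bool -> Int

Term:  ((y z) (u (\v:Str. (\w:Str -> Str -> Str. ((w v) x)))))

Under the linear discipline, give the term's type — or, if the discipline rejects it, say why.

term : Bool -> Int
counts: x: 1; z: 1; u: 1; y: 1; v [bound]: 1; w [bound]: 1
order of uses: y, z, u, w, v, x
typing: well-typed at Bool -> Int
per-discipline verdicts: ordered ✗; linear ✓; affine ✓; relevant ✓; unrestricted ✓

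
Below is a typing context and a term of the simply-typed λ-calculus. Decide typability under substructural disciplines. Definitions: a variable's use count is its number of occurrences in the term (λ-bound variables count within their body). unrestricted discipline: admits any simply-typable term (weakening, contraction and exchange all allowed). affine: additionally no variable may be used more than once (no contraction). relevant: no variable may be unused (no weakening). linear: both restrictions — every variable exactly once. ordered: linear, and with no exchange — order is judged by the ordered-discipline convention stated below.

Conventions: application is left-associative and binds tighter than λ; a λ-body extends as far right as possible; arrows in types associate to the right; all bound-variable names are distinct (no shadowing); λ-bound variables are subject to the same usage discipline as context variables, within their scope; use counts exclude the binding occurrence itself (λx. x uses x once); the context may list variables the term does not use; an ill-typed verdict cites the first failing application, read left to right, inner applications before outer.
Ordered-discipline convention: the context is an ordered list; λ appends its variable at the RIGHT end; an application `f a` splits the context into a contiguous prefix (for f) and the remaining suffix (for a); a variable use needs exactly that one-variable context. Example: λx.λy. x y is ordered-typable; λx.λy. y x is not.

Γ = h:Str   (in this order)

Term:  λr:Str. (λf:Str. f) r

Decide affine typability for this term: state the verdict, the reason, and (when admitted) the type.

yes — at most one use each (h, r, f); term : Str → Str
use counts: h ×0, r (λ-bound) ×1, f (λ-bound) ×1
left-to-right use order: f, r
typing: well-typed — term : Str → Str
across the five disciplines: ordered ✗ | linear ✗ | affine ✓ | relevant ✗ | unrestricted ✓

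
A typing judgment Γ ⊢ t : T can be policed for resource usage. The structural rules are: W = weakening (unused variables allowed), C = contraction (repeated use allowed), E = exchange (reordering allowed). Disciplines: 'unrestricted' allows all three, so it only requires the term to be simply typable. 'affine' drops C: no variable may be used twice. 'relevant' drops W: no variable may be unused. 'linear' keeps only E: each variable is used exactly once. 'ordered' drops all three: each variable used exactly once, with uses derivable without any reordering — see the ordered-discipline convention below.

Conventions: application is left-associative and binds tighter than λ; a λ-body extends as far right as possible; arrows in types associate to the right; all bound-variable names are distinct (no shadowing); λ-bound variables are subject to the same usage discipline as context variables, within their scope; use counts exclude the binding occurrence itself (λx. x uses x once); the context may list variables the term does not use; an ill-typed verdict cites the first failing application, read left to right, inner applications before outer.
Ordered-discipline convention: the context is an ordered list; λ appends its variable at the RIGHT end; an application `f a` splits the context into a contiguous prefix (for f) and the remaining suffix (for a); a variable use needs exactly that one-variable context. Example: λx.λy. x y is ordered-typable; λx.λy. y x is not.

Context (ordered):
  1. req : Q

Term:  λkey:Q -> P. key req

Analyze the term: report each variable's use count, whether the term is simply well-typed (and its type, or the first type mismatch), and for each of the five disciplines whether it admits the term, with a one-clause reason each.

variable uses: req=1; key [bound]=1
use order (left to right): key, req
typing: well-typed — term : (Q -> P) -> P
ordered ✗ (no ordered split (uses run key, req))
linear ✓ (single use per variable (req, key))
affine ✓ (req, key: no repeats, contraction unneeded)
relevant ✓ (every one of req, key appears)
unrestricted ✓ (type-checks ((Q -> P) -> P) and nothing is barred)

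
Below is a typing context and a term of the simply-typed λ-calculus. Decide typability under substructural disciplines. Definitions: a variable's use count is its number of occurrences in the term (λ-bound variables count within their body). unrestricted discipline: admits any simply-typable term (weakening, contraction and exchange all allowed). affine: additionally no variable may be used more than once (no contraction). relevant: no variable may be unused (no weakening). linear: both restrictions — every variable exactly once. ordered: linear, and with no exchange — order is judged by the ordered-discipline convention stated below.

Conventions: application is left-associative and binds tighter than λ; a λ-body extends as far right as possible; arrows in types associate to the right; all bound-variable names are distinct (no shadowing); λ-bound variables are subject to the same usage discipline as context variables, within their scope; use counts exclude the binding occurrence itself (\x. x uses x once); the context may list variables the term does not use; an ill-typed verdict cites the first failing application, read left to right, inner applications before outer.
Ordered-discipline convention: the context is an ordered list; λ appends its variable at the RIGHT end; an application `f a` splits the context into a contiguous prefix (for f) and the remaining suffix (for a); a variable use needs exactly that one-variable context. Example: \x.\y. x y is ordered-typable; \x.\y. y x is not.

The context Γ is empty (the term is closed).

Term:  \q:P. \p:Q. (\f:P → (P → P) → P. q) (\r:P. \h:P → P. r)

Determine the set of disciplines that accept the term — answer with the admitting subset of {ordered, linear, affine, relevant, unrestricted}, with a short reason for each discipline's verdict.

admitting disciplines: affine, unrestricted
use counts: q [bound]=1; p [bound]=0; f [bound]=0; r [bound]=1; h [bound]=0
use order (left to right): q, r
typing: the term checks, with type P → Q → P
ordered: ✗ — p, f, h left unused
linear: ✗ — p, f, h left unused
affine: ✓ — q, p, f, r, h: no repeats, contraction unneeded
relevant: ✗ — p, f, h left unused
unrestricted: ✓ — type-checks (P → Q → P) and nothing is barred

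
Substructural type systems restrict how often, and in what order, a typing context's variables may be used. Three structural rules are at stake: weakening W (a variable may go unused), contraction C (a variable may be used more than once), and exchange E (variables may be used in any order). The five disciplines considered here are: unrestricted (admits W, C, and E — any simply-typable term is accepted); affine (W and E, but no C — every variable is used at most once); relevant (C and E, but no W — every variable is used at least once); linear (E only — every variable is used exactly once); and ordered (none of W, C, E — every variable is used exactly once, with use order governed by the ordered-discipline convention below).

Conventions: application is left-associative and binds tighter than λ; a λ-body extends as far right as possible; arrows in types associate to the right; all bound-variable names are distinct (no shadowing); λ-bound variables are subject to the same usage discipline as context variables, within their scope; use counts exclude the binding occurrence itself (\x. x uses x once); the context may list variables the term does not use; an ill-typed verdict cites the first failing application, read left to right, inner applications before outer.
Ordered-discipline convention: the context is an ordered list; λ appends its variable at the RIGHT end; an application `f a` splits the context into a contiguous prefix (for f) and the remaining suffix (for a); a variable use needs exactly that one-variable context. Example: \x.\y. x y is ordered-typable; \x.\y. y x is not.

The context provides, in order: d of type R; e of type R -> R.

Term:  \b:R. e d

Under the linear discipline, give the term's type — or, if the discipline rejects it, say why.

not well-typed under linear — b left unused
variable uses: d ×1; e ×1; b (λ-bound) ×0
use order (left to right): e, d
typing: well-typed at R -> R
all disciplines: ordered ✗; linear ✗; affine ✓; relevant ✗; unrestricted ✓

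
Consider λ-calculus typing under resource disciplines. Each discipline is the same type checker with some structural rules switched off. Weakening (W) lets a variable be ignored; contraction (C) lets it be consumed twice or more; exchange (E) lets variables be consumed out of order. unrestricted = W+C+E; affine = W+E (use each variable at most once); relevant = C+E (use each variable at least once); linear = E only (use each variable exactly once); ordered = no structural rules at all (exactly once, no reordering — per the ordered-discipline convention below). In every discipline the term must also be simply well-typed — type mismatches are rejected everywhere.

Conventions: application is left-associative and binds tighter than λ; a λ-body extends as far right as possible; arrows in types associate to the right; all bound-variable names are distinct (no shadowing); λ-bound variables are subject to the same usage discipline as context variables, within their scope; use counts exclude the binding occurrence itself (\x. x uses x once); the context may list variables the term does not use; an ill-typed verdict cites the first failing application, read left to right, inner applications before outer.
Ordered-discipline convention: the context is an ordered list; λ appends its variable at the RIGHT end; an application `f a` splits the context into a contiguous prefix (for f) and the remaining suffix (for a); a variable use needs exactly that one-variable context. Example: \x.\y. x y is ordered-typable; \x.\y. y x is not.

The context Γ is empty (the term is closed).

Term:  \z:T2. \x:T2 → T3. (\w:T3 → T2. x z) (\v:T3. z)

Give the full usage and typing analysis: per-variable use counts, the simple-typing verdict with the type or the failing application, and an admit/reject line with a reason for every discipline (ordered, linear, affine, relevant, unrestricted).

use counts: z (bound): 2×; x (bound): 1×; w (bound): 0×; v (bound): 0×
left-to-right use order: x, z, z
typing: well-typed — term : T2 → (T2 → T3) → T3
ordered: ✗, z ×2 used more than once (contraction); unused: w, v — weakening required
linear: ✗, z ×2 used more than once (contraction); unused: w, v — weakening required
affine: ✗, z ×2 used more than once (contraction)
relevant: ✗, unused: w, v — weakening required
unrestricted: ✓, typability at T2 → (T2 → T3) → T3 is all that's needed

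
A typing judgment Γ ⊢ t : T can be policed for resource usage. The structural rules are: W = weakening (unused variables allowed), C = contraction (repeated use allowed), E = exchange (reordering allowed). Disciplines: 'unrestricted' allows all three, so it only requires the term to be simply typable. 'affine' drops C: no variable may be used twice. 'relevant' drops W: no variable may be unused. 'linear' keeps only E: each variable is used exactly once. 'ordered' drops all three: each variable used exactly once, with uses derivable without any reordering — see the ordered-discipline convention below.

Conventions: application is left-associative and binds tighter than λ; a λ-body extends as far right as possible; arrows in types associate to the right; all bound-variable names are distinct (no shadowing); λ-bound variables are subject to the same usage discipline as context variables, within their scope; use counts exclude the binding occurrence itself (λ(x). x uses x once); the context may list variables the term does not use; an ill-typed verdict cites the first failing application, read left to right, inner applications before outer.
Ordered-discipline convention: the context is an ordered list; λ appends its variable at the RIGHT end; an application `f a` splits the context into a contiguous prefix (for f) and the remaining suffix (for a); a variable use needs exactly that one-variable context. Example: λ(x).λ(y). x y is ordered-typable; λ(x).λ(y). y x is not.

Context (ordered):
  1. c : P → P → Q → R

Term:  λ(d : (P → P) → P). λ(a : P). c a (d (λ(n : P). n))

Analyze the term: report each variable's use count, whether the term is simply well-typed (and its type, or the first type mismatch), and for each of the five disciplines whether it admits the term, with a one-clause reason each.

usage: c: 1×, d (bound): 1×, a (bound): 1×, n (bound): 1×
order of uses: c, a, d, n
typing: the term checks, with type ((P → P) → P) → P → Q → R
ordered: ✗, use order c, a, d, n needs exchange
linear: ✓, c, d, a, n: one use apiece
affine: ✓, no duplicate uses among c, d, a, n
relevant: ✓, none of c, d, a, n goes unused
unrestricted: ✓, typability at ((P → P) → P) → P → Q → R is all that's needed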